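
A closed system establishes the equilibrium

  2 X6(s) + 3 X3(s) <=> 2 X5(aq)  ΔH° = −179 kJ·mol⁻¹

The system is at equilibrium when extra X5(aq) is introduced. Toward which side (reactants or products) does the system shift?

Adding X5 (aq), a product, drives the reaction to the left.

left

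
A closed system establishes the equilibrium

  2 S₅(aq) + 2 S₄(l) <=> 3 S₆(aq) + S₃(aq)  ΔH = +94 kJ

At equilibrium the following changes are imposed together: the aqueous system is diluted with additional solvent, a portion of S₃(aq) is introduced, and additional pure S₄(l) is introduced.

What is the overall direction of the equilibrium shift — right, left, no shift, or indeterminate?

cannot be determined

Dilution lowers every aqueous concentration by the same factor. Δn_aq = 4 − 2 = +2, so the system shifts toward the side with more dissolved moles — to the right.
Adding S₃ (aq), a product, drives the reaction to the left.
S₄ is a pure liquid; its activity is 1 regardless of amount, so Q is unaffected — no shift from this change.
The individual effects push in opposite directions; without quantitative information the net direction cannot be determined.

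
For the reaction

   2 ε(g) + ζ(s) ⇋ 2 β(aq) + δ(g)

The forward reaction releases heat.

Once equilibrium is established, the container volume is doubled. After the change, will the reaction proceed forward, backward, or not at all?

Gas moles: reactants 2, products 1 (Δn_gas = -1). Expansion shifts the system toward the side with more moles of gas — to the left.

left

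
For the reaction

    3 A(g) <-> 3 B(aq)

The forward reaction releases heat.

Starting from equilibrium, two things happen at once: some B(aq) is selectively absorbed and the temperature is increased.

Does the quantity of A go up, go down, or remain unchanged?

Removing B (aq), a product, drives the reaction to the right.
The forward reaction is exothermic. Raising T favours the endothermic direction — shift to the left.
The two effects oppose each other, so the net shift — and hence the change in A — cannot be determined from the given information.

cannot be determined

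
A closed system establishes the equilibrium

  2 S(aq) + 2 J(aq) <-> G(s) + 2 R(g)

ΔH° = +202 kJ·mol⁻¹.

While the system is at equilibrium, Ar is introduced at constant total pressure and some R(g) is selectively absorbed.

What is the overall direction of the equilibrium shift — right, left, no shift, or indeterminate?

Adding inert gas at constant total pressure expands the volume and lowers every reacting partial pressure. With Δn_gas = 2 − 0 = +2, Q moves away from K toward the side with fewer gas moles, so the system shifts toward the side with more gas moles — to the right.
Removing R (g), a product, drives the reaction to the right.
All effects act in the same direction — net shift to the right.

right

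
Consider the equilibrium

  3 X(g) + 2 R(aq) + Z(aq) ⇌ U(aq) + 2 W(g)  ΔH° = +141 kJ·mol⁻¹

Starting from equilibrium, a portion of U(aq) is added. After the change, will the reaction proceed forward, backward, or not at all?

left

Adding U (aq), a product, drives the reaction to the left.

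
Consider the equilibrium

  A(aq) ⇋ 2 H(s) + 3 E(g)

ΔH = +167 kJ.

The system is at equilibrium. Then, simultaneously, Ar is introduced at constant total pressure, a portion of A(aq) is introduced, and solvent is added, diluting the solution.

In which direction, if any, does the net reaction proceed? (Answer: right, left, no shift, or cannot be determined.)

cannot be determined

Adding inert gas at constant total pressure expands the volume and lowers every reacting partial pressure. With Δn_gas = 3 − 0 = +3, Q moves away from K toward the side with fewer gas moles, so the system shifts toward the side with more gas moles — to the right.
Adding A (aq), a reactant, drives the reaction to the right.
Dilution lowers every aqueous concentration by the same factor. Δn_aq = 0 − 1 = -1, so the system shifts toward the side with more dissolved moles — to the left.
The individual effects push in opposite directions; without quantitative information the net direction cannot be determined.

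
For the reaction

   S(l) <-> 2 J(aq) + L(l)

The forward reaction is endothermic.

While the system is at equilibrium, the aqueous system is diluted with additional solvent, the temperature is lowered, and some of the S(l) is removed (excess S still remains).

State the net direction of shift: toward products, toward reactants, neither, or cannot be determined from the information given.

Dilution lowers every aqueous concentration by the same factor. Δn_aq = 2 − 0 = +2, so the system shifts toward the side with more dissolved moles — to the right.
The forward reaction is endothermic. Lowering T favours the exothermic direction — shift to the left.
S is a pure liquid; its activity is 1 regardless of amount, so Q is unaffected — no shift from this change.
The individual effects push in opposite directions; without quantitative information the net direction cannot be determined.

cannot be determined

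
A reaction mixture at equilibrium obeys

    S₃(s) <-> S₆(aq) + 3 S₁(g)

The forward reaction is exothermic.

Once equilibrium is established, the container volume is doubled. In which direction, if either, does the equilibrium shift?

right

Gas moles: reactants 0, products 3 (Δn_gas = +3). Expansion shifts the system toward the side with more moles of gas — to the right.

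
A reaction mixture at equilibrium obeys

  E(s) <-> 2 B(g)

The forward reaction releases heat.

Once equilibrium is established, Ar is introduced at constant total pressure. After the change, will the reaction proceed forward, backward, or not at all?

Adding inert gas at constant total pressure expands the volume and lowers every reacting partial pressure. With Δn_gas = 2 − 0 = +2, Q moves away from K toward the side with fewer gas moles, so the system shifts toward the side with more gas moles — to the right.

right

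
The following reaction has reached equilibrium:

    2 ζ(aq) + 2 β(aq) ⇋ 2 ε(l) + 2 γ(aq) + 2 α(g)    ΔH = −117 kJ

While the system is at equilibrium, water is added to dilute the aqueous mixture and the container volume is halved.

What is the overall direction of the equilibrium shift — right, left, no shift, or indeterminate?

left

Dilution lowers every aqueous concentration by the same factor. Δn_aq = 2 − 4 = -2, so the system shifts toward the side with more dissolved moles — to the left.
Gas moles: reactants 0, products 2 (Δn_gas = +2). Compression shifts the system toward the side with fewer moles of gas — to the left.
All effects act in the same direction — net shift to the left.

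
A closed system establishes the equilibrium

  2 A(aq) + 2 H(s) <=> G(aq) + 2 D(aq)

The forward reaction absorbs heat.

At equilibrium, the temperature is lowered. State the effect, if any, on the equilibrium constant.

decreases

K depends on temperature via the van 't Hoff relation. The forward reaction is endothermic, so lowering T decreases K.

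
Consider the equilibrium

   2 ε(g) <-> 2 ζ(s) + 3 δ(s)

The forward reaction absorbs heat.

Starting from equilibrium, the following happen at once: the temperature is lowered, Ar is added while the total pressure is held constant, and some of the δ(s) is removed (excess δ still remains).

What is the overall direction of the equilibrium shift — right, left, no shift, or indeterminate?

The forward reaction is endothermic. Lowering T favours the exothermic direction — shift to the left.
Adding inert gas at constant total pressure expands the volume and lowers every reacting partial pressure. With Δn_gas = 0 − 2 = -2, Q moves away from K toward the side with fewer gas moles, so the system shifts toward the side with more gas moles — to the left.
δ is a pure solid; its activity is 1 regardless of amount, so Q is unaffected — no shift from this change.
Only the nonzero effect(s) matter; the net shift is to the left.

left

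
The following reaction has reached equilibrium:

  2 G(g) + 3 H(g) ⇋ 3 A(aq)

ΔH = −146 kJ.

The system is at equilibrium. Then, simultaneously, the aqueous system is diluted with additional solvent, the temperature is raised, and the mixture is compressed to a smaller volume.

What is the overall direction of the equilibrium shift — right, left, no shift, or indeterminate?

cannot be determined

Dilution lowers every aqueous concentration by the same factor. Δn_aq = 3 − 0 = +3, so the system shifts toward the side with more dissolved moles — to the right.
The forward reaction is exothermic. Raising T favours the endothermic direction — shift to the left.
Gas moles: reactants 5, products 0 (Δn_gas = -5). Compression shifts the system toward the side with fewer moles of gas — to the right.
The individual effects push in opposite directions; without quantitative information the net direction cannot be determined.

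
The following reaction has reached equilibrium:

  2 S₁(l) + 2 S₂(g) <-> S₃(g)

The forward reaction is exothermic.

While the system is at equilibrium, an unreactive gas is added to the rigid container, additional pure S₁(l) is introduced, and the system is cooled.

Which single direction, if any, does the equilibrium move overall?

right

At constant volume, adding an inert gas leaves every reacting species' partial pressure unchanged, so Q is unchanged — no shift from this change.
S₁ is a pure liquid; its activity is 1 regardless of amount, so Q is unaffected — no shift from this change.
The forward reaction is exothermic. Lowering T favours the exothermic direction — shift to the right.
Only the nonzero effect(s) matter; the net shift is to the right.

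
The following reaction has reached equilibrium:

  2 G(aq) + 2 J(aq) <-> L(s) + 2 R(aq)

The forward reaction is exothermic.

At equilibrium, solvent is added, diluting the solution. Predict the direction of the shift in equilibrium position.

left

Dilution lowers every aqueous concentration by the same factor. Δn_aq = 2 − 4 = -2, so the system shifts toward the side with more dissolved moles — to the left.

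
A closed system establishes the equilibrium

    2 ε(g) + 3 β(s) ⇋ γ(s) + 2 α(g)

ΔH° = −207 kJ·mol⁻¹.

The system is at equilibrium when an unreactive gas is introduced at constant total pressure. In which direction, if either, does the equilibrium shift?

Adding inert gas at constant total pressure expands the volume, scaling every reacting partial pressure by the same factor. Δn_gas = 2 − 2 = 0, so Q is unchanged — no shift.

no shift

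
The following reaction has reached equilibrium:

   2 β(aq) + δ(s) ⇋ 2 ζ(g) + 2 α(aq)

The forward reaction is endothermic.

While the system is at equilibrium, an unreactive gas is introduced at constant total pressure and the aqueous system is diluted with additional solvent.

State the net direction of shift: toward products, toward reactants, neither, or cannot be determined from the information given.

Adding inert gas at constant total pressure expands the volume and lowers every reacting partial pressure. With Δn_gas = 2 − 0 = +2, Q moves away from K toward the side with fewer gas moles, so the system shifts toward the side with more gas moles — to the right.
Dilution scales every aqueous concentration by the same factor. Δn_aq = 2 − 2 = 0, so Q is unchanged — no shift.
Only the nonzero effect(s) matter; the net shift is to the right.

right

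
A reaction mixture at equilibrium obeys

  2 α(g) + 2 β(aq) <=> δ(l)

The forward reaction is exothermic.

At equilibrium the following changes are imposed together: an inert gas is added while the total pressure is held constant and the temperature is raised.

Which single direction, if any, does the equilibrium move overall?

left

Adding inert gas at constant total pressure expands the volume and lowers every reacting partial pressure. With Δn_gas = 0 − 2 = -2, Q moves away from K toward the side with fewer gas moles, so the system shifts toward the side with more gas moles — to the left.
The forward reaction is exothermic. Raising T favours the endothermic direction — shift to the left.
All effects act in the same direction — net shift to the left.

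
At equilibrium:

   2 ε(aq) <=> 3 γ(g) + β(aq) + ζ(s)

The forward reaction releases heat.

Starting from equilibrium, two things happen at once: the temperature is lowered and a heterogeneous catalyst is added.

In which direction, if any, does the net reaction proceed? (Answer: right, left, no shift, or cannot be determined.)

The forward reaction is exothermic. Lowering T favours the exothermic direction — shift to the right.
A catalyst speeds both forward and reverse rates equally; it changes neither Q nor K — no shift from this change.
Only the nonzero effect(s) matter; the net shift is to the right.

right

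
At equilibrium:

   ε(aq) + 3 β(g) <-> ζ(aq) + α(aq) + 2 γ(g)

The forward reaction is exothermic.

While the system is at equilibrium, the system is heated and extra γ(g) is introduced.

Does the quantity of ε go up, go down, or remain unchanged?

The forward reaction is exothermic. Raising T favours the endothermic direction — shift to the left.
Adding γ (g), a product, drives the reaction to the left.
The net shift is to the left. ε is a reactant, so its amount increases.

increases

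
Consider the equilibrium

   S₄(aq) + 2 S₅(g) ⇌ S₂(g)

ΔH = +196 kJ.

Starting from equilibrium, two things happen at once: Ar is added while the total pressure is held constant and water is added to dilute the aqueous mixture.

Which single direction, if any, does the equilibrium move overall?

Adding inert gas at constant total pressure expands the volume and lowers every reacting partial pressure. With Δn_gas = 1 − 2 = -1, Q moves away from K toward the side with fewer gas moles, so the system shifts toward the side with more gas moles — to the left.
Dilution lowers every aqueous concentration by the same factor. Δn_aq = 0 − 1 = -1, so the system shifts toward the side with more dissolved moles — to the left.
All effects act in the same direction — net shift to the left.

left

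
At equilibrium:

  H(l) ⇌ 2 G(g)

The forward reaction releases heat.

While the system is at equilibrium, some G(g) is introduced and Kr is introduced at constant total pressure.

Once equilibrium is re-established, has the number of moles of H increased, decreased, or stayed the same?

cannot be determined

Adding G (g), a product, drives the reaction to the left.
Adding inert gas at constant total pressure expands the volume and lowers every reacting partial pressure. With Δn_gas = 2 − 0 = +2, Q moves away from K toward the side with fewer gas moles, so the system shifts toward the side with more gas moles — to the right.
The two effects oppose each other, so the net shift — and hence the change in H — cannot be determined from the given information.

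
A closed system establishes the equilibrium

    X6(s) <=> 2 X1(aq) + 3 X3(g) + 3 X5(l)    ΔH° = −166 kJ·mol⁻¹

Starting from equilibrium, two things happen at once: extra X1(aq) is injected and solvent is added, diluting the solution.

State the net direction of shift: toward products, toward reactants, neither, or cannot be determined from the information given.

cannot be determined

Adding X1 (aq), a product, drives the reaction to the left.
Dilution lowers every aqueous concentration by the same factor. Δn_aq = 2 − 0 = +2, so the system shifts toward the side with more dissolved moles — to the right.
The individual effects push in opposite directions; without quantitative information the net direction cannot be determined.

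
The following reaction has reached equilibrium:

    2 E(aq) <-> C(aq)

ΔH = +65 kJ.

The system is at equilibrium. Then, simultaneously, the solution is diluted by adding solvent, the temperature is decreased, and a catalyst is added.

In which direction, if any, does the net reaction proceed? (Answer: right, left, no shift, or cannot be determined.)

left

Dilution lowers every aqueous concentration by the same factor. Δn_aq = 1 − 2 = -1, so the system shifts toward the side with more dissolved moles — to the left.
The forward reaction is endothermic. Lowering T favours the exothermic direction — shift to the left.
A catalyst speeds both forward and reverse rates equally; it changes neither Q nor K — no shift from this change.
Only the nonzero effect(s) matter; the net shift is to the left.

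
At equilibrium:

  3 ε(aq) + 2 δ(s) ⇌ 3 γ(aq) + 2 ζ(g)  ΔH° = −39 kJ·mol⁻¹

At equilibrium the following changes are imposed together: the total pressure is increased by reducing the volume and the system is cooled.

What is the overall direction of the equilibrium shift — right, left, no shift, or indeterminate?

cannot be determined

Gas moles: reactants 0, products 2 (Δn_gas = +2). Compression shifts the system toward the side with fewer moles of gas — to the left.
The forward reaction is exothermic. Lowering T favours the exothermic direction — shift to the right.
The individual effects push in opposite directions; without quantitative information the net direction cannot be determined.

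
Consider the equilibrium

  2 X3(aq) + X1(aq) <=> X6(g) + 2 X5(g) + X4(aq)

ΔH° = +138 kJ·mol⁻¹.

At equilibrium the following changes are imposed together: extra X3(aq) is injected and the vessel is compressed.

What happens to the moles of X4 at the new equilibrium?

cannot be determined

Adding X3 (aq), a reactant, drives the reaction to the right.
Gas moles: reactants 0, products 3 (Δn_gas = +3). Compression shifts the system toward the side with fewer moles of gas — to the left.
The two effects oppose each other, so the net shift — and hence the change in X4 — cannot be determined from the given information.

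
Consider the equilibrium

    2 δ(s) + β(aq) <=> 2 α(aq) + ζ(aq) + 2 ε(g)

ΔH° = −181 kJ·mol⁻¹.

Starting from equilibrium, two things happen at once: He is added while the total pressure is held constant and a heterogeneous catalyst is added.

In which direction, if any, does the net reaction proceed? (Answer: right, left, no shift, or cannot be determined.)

right

Adding inert gas at constant total pressure expands the volume and lowers every reacting partial pressure. With Δn_gas = 2 − 0 = +2, Q moves away from K toward the side with fewer gas moles, so the system shifts toward the side with more gas moles — to the right.
A catalyst speeds both forward and reverse rates equally; it changes neither Q nor K — no shift from this change.
Only the nonzero effect(s) matter; the net shift is to the right.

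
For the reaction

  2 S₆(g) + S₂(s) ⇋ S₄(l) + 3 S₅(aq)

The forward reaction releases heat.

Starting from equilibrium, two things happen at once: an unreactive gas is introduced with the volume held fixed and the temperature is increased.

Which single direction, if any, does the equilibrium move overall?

left

At constant volume, adding an inert gas leaves every reacting species' partial pressure unchanged, so Q is unchanged — no shift from this change.
The forward reaction is exothermic. Raising T favours the endothermic direction — shift to the left.
Only the nonzero effect(s) matter; the net shift is to the left.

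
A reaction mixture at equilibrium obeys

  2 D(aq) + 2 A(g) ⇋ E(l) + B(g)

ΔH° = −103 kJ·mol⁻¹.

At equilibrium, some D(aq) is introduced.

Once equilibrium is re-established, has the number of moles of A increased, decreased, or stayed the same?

Adding D (aq), a reactant, drives the reaction to the right.
The net shift is to the right. A is a reactant, so its amount decreases.

decreases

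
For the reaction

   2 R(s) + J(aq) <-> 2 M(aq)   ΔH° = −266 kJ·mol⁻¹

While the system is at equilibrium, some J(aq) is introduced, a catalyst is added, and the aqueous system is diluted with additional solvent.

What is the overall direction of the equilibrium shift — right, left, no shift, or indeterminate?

Adding J (aq), a reactant, drives the reaction to the right.
A catalyst speeds both forward and reverse rates equally; it changes neither Q nor K — no shift from this change.
Dilution lowers every aqueous concentration by the same factor. Δn_aq = 2 − 1 = +1, so the system shifts toward the side with more dissolved moles — to the right.
Only the nonzero effect(s) matter; the net shift is to the right.

right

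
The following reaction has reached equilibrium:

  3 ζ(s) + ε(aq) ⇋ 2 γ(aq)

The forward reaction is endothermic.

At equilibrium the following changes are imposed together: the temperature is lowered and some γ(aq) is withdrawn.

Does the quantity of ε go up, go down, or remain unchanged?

The forward reaction is endothermic. Lowering T favours the exothermic direction — shift to the left.
Removing γ (aq), a product, drives the reaction to the right.
The two effects oppose each other, so the net shift — and hence the change in ε — cannot be determined from the given information.

cannot be determined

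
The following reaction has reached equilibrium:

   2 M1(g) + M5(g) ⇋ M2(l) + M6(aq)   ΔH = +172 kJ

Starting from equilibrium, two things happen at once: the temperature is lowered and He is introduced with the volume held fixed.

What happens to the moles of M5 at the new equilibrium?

The forward reaction is endothermic. Lowering T favours the exothermic direction — shift to the left.
At constant volume, adding an inert gas leaves every reacting species' partial pressure unchanged, so Q is unchanged — no shift from this change.
The net shift is to the left. M5 is a reactant, so its amount increases.

increases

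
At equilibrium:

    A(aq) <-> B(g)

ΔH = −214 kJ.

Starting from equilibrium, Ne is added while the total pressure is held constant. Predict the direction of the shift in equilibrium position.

right

Adding inert gas at constant total pressure expands the volume and lowers every reacting partial pressure. With Δn_gas = 1 − 0 = +1, Q moves away from K toward the side with fewer gas moles, so the system shifts toward the side with more gas moles — to the right.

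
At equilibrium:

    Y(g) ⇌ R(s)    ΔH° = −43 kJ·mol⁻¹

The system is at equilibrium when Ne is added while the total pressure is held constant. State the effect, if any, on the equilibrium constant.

The equilibrium constant depends only on temperature. This perturbation may move the position of equilibrium, but since T is unchanged, K itself is unchanged.

unchanged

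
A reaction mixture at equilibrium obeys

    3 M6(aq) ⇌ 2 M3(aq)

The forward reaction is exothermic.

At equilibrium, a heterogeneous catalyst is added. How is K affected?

The equilibrium constant depends only on temperature. This perturbation changes neither the position of equilibrium nor K.

unchanged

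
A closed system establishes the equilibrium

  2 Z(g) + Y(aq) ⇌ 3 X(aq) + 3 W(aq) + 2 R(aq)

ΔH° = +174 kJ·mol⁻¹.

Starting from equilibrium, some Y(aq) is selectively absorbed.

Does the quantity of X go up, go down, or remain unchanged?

decreases

Removing Y (aq), a reactant, drives the reaction to the left.
The net shift is to the left. X is a product, so its amount decreases.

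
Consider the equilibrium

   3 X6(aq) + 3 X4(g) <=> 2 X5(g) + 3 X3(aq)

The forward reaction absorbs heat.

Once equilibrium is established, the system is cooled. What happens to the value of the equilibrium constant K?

decreases

K depends on temperature via the van 't Hoff relation. The forward reaction is endothermic, so lowering T decreases K.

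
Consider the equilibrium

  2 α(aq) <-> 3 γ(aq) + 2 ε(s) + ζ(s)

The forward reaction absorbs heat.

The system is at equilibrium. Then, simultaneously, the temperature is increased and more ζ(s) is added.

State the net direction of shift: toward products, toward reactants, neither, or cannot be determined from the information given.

right

The forward reaction is endothermic. Raising T favours the endothermic direction — shift to the right.
ζ is a pure solid; its activity is 1 regardless of amount, so Q is unaffected — no shift from this change.
Only the nonzero effect(s) matter; the net shift is to the right.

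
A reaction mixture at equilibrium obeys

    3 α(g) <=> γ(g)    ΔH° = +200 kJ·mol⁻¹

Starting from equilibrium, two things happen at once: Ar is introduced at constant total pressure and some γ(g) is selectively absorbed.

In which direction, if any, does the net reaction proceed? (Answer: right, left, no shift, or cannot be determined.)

cannot be determined

Adding inert gas at constant total pressure expands the volume and lowers every reacting partial pressure. With Δn_gas = 1 − 3 = -2, Q moves away from K toward the side with fewer gas moles, so the system shifts toward the side with more gas moles — to the left.
Removing γ (g), a product, drives the reaction to the right.
The individual effects push in opposite directions; without quantitative information the net direction cannot be determined.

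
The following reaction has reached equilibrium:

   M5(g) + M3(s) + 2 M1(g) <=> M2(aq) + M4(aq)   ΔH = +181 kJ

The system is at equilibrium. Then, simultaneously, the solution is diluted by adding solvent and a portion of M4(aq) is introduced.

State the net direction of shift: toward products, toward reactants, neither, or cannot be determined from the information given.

cannot be determined

Dilution lowers every aqueous concentration by the same factor. Δn_aq = 2 − 0 = +2, so the system shifts toward the side with more dissolved moles — to the right.
Adding M4 (aq), a product, drives the reaction to the left.
The individual effects push in opposite directions; without quantitative information the net direction cannot be determined.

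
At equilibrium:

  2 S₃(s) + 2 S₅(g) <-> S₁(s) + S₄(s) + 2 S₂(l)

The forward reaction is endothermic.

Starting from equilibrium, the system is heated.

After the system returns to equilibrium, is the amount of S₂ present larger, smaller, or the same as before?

increases

The forward reaction is endothermic. Raising T favours the endothermic direction — shift to the right.
The net shift is to the right. S₂ is a product, so its amount increases.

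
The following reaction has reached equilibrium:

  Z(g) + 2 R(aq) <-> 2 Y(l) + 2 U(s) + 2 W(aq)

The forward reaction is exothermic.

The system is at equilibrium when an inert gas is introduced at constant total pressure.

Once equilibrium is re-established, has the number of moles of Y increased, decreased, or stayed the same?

decreases

Adding inert gas at constant total pressure expands the volume and lowers every reacting partial pressure. With Δn_gas = 0 − 1 = -1, Q moves away from K toward the side with fewer gas moles, so the system shifts toward the side with more gas moles — to the left.
The net shift is to the left. Y is a product, so its amount decreases.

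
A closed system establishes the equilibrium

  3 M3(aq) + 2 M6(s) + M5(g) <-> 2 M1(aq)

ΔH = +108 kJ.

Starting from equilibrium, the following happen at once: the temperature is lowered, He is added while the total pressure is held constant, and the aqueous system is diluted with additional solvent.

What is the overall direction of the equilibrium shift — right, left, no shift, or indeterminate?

The forward reaction is endothermic. Lowering T favours the exothermic direction — shift to the left.
Adding inert gas at constant total pressure expands the volume and lowers every reacting partial pressure. With Δn_gas = 0 − 1 = -1, Q moves away from K toward the side with fewer gas moles, so the system shifts toward the side with more gas moles — to the left.
Dilution lowers every aqueous concentration by the same factor. Δn_aq = 2 − 3 = -1, so the system shifts toward the side with more dissolved moles — to the left.
All effects act in the same direction — net shift to the left.

left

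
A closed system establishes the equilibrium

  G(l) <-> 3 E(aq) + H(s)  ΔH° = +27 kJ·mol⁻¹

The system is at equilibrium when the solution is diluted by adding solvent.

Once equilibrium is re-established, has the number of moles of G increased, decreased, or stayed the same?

decreases

Dilution lowers every aqueous concentration by the same factor. Δn_aq = 3 − 0 = +3, so the system shifts toward the side with more dissolved moles — to the right.
The net shift is to the right. G is a reactant, so its amount decreases.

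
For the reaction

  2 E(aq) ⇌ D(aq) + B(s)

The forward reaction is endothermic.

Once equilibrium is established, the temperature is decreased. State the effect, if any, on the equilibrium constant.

K depends on temperature via the van 't Hoff relation. The forward reaction is endothermic, so lowering T decreases K.

decreases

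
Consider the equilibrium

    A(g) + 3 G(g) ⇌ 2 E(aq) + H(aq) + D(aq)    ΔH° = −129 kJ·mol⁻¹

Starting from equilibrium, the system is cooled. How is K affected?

increases

K depends on temperature via the van 't Hoff relation. The forward reaction is exothermic, so lowering T increases K.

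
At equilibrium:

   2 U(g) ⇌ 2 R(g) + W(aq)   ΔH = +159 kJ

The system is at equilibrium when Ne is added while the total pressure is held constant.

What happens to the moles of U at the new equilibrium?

Adding inert gas at constant total pressure expands the volume, scaling every reacting partial pressure by the same factor. Δn_gas = 2 − 2 = 0, so Q is unchanged — no shift.
No net shift occurs, so the amount of U is unchanged.

unchanged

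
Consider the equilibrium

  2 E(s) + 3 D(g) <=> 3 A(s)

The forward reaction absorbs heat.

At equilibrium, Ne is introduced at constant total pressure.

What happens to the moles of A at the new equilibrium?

decreases

Adding inert gas at constant total pressure expands the volume and lowers every reacting partial pressure. With Δn_gas = 0 − 3 = -3, Q moves away from K toward the side with fewer gas moles, so the system shifts toward the side with more gas moles — to the left.
The net shift is to the left. A is a product, so its amount decreases.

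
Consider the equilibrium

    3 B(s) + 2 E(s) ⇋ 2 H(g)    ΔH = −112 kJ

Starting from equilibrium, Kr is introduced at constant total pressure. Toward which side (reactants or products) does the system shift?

Adding inert gas at constant total pressure expands the volume and lowers every reacting partial pressure. With Δn_gas = 2 − 0 = +2, Q moves away from K toward the side with fewer gas moles, so the system shifts toward the side with more gas moles — to the right.

right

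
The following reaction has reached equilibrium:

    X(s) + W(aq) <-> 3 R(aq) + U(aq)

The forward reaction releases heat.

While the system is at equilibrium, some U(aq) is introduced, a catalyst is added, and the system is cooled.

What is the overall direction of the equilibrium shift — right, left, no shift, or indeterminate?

cannot be determined

Adding U (aq), a product, drives the reaction to the left.
A catalyst speeds both forward and reverse rates equally; it changes neither Q nor K — no shift from this change.
The forward reaction is exothermic. Lowering T favours the exothermic direction — shift to the right.
The individual effects push in opposite directions; without quantitative information the net direction cannot be determined.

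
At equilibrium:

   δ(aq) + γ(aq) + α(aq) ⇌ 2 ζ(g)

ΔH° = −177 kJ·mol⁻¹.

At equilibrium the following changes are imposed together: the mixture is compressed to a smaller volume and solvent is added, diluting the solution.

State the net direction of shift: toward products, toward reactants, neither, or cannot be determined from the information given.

Gas moles: reactants 0, products 2 (Δn_gas = +2). Compression shifts the system toward the side with fewer moles of gas — to the left.
Dilution lowers every aqueous concentration by the same factor. Δn_aq = 0 − 3 = -3, so the system shifts toward the side with more dissolved moles — to the left.
All effects act in the same direction — net shift to the left.

left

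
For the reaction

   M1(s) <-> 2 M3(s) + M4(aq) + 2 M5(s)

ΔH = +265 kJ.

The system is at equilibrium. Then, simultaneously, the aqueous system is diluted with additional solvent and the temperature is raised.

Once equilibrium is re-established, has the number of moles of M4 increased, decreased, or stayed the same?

increases

Dilution lowers every aqueous concentration by the same factor. Δn_aq = 1 − 0 = +1, so the system shifts toward the side with more dissolved moles — to the right.
The forward reaction is endothermic. Raising T favours the endothermic direction — shift to the right.
The net shift is to the right. M4 is a product, so its amount increases.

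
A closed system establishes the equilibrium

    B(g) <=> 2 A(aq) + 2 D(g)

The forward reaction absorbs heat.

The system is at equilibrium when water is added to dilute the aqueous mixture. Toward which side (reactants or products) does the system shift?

right

Dilution lowers every aqueous concentration by the same factor. Δn_aq = 2 − 0 = +2, so the system shifts toward the side with more dissolved moles — to the right.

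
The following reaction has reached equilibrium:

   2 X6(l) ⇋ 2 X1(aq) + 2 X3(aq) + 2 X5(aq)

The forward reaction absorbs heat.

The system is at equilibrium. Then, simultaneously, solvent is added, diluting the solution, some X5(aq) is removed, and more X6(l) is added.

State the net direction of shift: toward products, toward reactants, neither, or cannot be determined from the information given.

Dilution lowers every aqueous concentration by the same factor. Δn_aq = 6 − 0 = +6, so the system shifts toward the side with more dissolved moles — to the right.
Removing X5 (aq), a product, drives the reaction to the right.
X6 is a pure liquid; its activity is 1 regardless of amount, so Q is unaffected — no shift from this change.
Only the nonzero effect(s) matter; the net shift is to the right.

right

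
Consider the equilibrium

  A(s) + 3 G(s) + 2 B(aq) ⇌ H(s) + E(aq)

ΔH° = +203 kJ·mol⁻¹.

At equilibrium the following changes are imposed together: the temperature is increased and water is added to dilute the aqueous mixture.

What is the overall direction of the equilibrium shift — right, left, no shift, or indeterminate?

The forward reaction is endothermic. Raising T favours the endothermic direction — shift to the right.
Dilution lowers every aqueous concentration by the same factor. Δn_aq = 1 − 2 = -1, so the system shifts toward the side with more dissolved moles — to the left.
The individual effects push in opposite directions; without quantitative information the net direction cannot be determined.

cannot be determined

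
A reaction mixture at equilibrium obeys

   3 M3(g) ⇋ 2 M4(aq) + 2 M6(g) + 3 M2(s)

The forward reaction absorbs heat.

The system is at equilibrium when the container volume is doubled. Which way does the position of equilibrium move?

Gas moles: reactants 3, products 2 (Δn_gas = -1). Expansion shifts the system toward the side with more moles of gas — to the left.

left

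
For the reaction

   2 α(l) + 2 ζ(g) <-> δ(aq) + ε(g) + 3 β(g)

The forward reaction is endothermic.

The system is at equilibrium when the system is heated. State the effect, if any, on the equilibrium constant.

increases

K depends on temperature via the van 't Hoff relation. The forward reaction is endothermic, so raising T increases K.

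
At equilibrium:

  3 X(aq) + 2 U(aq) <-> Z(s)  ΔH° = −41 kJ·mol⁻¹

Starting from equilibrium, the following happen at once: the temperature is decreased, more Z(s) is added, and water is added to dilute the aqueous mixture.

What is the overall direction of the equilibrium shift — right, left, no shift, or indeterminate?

The forward reaction is exothermic. Lowering T favours the exothermic direction — shift to the right.
Z is a pure solid; its activity is 1 regardless of amount, so Q is unaffected — no shift from this change.
Dilution lowers every aqueous concentration by the same factor. Δn_aq = 0 − 5 = -5, so the system shifts toward the side with more dissolved moles — to the left.
The individual effects push in opposite directions; without quantitative information the net direction cannot be determined.

cannot be determined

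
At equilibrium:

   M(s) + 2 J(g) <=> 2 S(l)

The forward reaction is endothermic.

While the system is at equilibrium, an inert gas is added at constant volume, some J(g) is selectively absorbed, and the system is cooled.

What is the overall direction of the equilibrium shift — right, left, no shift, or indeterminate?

At constant volume, adding an inert gas leaves every reacting species' partial pressure unchanged, so Q is unchanged — no shift from this change.
Removing J (g), a reactant, drives the reaction to the left.
The forward reaction is endothermic. Lowering T favours the exothermic direction — shift to the left.
Only the nonzero effect(s) matter; the net shift is to the left.

left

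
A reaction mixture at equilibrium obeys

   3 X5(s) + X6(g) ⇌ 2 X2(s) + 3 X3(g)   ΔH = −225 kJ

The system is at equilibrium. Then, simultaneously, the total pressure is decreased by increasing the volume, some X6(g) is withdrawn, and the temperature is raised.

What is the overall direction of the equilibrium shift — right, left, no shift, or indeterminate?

cannot be determined

Gas moles: reactants 1, products 3 (Δn_gas = +2). Expansion shifts the system toward the side with more moles of gas — to the right.
Removing X6 (g), a reactant, drives the reaction to the left.
The forward reaction is exothermic. Raising T favours the endothermic direction — shift to the left.
The individual effects push in opposite directions; without quantitative information the net direction cannot be determined.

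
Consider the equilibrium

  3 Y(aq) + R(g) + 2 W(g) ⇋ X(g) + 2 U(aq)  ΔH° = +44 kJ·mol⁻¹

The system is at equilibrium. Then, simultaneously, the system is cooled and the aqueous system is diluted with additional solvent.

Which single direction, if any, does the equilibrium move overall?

left

The forward reaction is endothermic. Lowering T favours the exothermic direction — shift to the left.
Dilution lowers every aqueous concentration by the same factor. Δn_aq = 2 − 3 = -1, so the system shifts toward the side with more dissolved moles — to the left.
All effects act in the same direction — net shift to the left.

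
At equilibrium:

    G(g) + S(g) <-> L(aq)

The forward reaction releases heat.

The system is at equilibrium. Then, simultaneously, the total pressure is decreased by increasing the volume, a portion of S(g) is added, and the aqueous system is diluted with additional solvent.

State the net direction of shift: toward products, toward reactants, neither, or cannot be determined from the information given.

Gas moles: reactants 2, products 0 (Δn_gas = -2). Expansion shifts the system toward the side with more moles of gas — to the left.
Adding S (g), a reactant, drives the reaction to the right.
Dilution lowers every aqueous concentration by the same factor. Δn_aq = 1 − 0 = +1, so the system shifts toward the side with more dissolved moles — to the right.
The individual effects push in opposite directions; without quantitative information the net direction cannot be determined.

cannot be determined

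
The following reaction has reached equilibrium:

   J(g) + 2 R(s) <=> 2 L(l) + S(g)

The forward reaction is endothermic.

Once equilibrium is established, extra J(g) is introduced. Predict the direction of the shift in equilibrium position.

right

Adding J (g), a reactant, drives the reaction to the right.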